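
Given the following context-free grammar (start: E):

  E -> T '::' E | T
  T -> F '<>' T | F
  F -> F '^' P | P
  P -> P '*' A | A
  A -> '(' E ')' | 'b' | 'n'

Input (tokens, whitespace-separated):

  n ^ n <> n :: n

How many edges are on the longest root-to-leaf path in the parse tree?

6

[E [T [F [F [P [A n]]] ^ [P [A n]]] <> [T [F [P [A n]]]]] :: [E [T [F [P [A n]]]]]]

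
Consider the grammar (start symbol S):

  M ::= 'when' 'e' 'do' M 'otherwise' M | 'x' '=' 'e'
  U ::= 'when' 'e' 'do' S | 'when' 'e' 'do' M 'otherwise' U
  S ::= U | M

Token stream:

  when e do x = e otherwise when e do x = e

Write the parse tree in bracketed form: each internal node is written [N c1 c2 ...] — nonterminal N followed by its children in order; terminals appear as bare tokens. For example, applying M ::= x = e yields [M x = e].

[S [U when e do [M x = e] otherwise [U when e do [S [M x = e]]]]]

S
U
when e do M otherwise U
when e do x = e otherwise U
when e do x = e otherwise when e do S
when e do x = e otherwise when e do M
when e do x = e otherwise when e do x = e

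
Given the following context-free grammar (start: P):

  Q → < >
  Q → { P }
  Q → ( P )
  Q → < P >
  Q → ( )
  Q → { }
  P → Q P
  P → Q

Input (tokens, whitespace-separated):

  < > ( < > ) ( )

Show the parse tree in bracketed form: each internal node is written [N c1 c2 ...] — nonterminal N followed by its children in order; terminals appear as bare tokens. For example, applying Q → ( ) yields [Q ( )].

P
Q P
< > P
< > Q P
< > ( P ) P
< > ( Q ) P
< > ( < > ) P
< > ( < > ) Q
< > ( < > ) ( )

[P [Q < >] [P [Q ( [P [Q < >]] )] [P [Q ( )]]]]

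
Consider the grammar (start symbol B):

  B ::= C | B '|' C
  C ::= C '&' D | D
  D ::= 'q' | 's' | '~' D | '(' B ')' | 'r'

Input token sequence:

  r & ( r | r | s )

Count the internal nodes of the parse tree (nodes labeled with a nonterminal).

14

[B [C [C [D r]] & [D ( [B [B [B [C [D r]]] | [C [D r]]] | [C [D s]]] )]]]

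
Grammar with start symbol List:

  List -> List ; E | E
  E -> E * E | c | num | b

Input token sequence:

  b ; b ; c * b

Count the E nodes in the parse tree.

[List [List [List [E b]] ; [E b]] ; [E [E c] * [E b]]]

5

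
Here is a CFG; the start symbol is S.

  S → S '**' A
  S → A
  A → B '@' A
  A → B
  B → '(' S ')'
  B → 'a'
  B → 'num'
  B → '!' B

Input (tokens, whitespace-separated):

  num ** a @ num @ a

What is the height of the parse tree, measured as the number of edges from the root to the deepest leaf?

[S [S [A [B num]]] ** [A [B a] @ [A [B num] @ [A [B a]]]]]

5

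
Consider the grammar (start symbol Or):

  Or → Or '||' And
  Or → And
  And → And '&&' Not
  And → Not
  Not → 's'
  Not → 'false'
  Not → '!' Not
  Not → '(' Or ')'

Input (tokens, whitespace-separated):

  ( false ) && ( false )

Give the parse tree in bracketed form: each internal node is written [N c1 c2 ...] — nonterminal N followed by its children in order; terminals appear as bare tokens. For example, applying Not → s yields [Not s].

Or
And
And && Not
Not && Not
( Or ) && Not
( And ) && Not
( Not ) && Not
( false ) && Not
( false ) && ( Or )
( false ) && ( And )
( false ) && ( Not )
( false ) && ( false )

[Or [And [And [Not ( [Or [And [Not false]]] )]] && [Not ( [Or [And [Not false]]] )]]]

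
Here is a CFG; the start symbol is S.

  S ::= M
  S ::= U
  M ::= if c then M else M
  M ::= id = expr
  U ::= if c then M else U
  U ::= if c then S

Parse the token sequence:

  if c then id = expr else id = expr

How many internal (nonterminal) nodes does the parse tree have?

4

[S [M if c then [M id = expr] else [M id = expr]]]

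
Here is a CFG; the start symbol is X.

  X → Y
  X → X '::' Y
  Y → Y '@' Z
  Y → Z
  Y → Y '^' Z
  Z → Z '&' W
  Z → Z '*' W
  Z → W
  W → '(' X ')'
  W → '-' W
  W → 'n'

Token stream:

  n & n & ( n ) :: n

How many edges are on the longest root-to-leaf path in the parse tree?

9

[X [X [Y [Z [Z [Z [W n]] & [W n]] & [W ( [X [Y [Z [W n]]]] )]]]] :: [Y [Z [W n]]]]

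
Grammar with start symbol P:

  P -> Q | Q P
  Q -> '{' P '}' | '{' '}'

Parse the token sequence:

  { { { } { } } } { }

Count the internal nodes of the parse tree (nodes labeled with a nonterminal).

10

[P [Q { [P [Q { [P [Q { }] [P [Q { }]]] }]] }] [P [Q { }]]]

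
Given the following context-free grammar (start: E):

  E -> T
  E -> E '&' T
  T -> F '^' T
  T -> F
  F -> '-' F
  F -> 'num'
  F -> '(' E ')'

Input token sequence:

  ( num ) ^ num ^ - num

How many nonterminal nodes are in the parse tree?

11

[E [T [F ( [E [T [F num]]] )] ^ [T [F num] ^ [T [F - [F num]]]]]]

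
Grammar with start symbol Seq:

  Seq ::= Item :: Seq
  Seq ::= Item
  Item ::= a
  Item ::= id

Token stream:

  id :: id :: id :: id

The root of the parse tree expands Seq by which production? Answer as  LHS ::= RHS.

Seq ::= Item :: Seq

[Seq [Item id] :: [Seq [Item id] :: [Seq [Item id] :: [Seq [Item id]]]]]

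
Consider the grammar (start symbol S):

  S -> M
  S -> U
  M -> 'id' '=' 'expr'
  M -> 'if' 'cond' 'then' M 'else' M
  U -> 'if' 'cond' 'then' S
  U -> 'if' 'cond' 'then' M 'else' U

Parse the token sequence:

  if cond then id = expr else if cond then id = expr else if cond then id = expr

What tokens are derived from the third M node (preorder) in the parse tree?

[S [U if cond then [M id = expr] else [U if cond then [M id = expr] else [U if cond then [S [M id = expr]]]]]]

id = expr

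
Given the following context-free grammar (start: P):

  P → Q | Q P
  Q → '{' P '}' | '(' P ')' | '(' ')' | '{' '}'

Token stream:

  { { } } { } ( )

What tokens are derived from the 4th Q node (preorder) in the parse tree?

( )

[P [Q { [P [Q { }]] }] [P [Q { }] [P [Q ( )]]]]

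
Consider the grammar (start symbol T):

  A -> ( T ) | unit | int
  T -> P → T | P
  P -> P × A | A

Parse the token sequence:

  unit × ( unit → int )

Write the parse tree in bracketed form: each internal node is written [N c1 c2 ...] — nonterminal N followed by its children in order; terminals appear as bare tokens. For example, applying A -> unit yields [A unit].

T
P
P × A
A × A
unit × A
unit × ( T )
unit × ( P → T )
unit × ( A → T )
unit × ( unit → T )
unit × ( unit → P )
unit × ( unit → A )
unit × ( unit → int )

[T [P [P [A unit]] × [A ( [T [P [A unit]] → [T [P [A int]]]] )]]]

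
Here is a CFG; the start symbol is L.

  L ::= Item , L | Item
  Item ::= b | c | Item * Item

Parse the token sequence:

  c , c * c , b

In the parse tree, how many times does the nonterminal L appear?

3

[L [Item c] , [L [Item [Item c] * [Item c]] , [L [Item b]]]]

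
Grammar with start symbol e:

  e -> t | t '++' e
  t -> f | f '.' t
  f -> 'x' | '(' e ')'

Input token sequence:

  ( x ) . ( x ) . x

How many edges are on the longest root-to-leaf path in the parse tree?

7

[e [t [f ( [e [t [f x]]] )] . [t [f ( [e [t [f x]]] )] . [t [f x]]]]]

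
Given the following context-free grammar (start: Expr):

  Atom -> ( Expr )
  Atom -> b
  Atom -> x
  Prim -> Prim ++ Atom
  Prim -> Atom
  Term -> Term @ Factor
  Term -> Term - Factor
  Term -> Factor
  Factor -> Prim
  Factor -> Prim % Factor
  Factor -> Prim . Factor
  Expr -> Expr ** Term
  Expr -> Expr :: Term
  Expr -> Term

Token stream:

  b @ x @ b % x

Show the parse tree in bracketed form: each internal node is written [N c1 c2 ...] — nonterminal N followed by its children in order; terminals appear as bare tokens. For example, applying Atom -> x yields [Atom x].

Expr
Term
Term @ Factor
Term @ Factor @ Factor
Factor @ Factor @ Factor
Prim @ Factor @ Factor
Atom @ Factor @ Factor
b @ Factor @ Factor
b @ Prim @ Factor
b @ Atom @ Factor
b @ x @ Factor
b @ x @ Prim % Factor
b @ x @ Atom % Factor
b @ x @ b % Factor
b @ x @ b % Prim
b @ x @ b % Atom
b @ x @ b % x

[Expr [Term [Term [Term [Factor [Prim [Atom b]]]] @ [Factor [Prim [Atom x]]]] @ [Factor [Prim [Atom b]] % [Factor [Prim [Atom x]]]]]]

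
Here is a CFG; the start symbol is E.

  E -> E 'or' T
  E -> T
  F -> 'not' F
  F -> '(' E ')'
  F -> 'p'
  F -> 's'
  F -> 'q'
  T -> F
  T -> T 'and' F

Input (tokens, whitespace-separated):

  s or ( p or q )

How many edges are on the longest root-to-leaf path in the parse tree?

[E [E [T [F s]]] or [T [F ( [E [E [T [F p]]] or [T [F q]]] )]]]

7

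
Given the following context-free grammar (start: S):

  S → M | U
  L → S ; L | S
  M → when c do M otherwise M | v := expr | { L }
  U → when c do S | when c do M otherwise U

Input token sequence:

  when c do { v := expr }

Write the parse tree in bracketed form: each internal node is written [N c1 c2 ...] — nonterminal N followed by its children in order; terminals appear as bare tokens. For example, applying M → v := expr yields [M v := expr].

[S [U when c do [S [M { [L [S [M v := expr]]] }]]]]

S
U
when c do S
when c do M
when c do { L }
when c do { S }
when c do { M }
when c do { v := expr }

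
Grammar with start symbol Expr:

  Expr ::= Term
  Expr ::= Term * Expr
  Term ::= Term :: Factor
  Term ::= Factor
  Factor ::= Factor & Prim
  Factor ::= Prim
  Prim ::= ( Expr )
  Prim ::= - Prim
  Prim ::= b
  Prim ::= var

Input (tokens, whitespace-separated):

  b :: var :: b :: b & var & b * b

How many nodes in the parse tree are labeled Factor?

[Expr [Term [Term [Term [Term [Factor [Prim b]]] :: [Factor [Prim var]]] :: [Factor [Prim b]]] :: [Factor [Factor [Factor [Prim b]] & [Prim var]] & [Prim b]]] * [Expr [Term [Factor [Prim b]]]]]

7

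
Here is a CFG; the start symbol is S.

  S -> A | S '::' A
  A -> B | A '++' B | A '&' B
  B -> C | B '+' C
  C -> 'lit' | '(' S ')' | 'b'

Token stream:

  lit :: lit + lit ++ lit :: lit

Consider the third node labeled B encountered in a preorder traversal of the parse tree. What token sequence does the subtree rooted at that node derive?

lit

[S [S [S [A [B [C lit]]]] :: [A [A [B [B [C lit]] + [C lit]]] ++ [B [C lit]]]] :: [A [B [C lit]]]]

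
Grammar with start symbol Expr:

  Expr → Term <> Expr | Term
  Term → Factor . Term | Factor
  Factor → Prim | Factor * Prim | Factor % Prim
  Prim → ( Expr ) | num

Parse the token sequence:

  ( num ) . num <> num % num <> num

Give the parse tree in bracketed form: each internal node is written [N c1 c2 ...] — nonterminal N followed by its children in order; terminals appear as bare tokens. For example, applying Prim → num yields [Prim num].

Expr
Term <> Expr
Factor . Term <> Expr
Prim . Term <> Expr
( Expr ) . Term <> Expr
( Term ) . Term <> Expr
( Factor ) . Term <> Expr
( Prim ) . Term <> Expr
( num ) . Term <> Expr
( num ) . Factor <> Expr
( num ) . Prim <> Expr
( num ) . num <> Expr
( num ) . num <> Term <> Expr
( num ) . num <> Factor <> Expr
( num ) . num <> Factor % Prim <> Expr
( num ) . num <> Prim % Prim <> Expr
( num ) . num <> num % Prim <> Expr
( num ) . num <> num % num <> Expr
( num ) . num <> num % num <> Term
( num ) . num <> num % num <> Factor
( num ) . num <> num % num <> Prim
( num ) . num <> num % num <> num

[Expr [Term [Factor [Prim ( [Expr [Term [Factor [Prim num]]]] )]] . [Term [Factor [Prim num]]]] <> [Expr [Term [Factor [Factor [Prim num]] % [Prim num]]] <> [Expr [Term [Factor [Prim num]]]]]]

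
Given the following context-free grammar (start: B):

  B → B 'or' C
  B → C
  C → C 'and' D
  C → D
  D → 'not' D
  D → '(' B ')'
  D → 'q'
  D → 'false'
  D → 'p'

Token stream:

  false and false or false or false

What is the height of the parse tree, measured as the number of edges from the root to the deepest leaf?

6

[B [B [B [C [C [D false]] and [D false]]] or [C [D false]]] or [C [D false]]]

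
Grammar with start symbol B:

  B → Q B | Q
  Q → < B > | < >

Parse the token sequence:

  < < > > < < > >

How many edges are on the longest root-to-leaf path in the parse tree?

[B [Q < [B [Q < >]] >] [B [Q < [B [Q < >]] >]]]

5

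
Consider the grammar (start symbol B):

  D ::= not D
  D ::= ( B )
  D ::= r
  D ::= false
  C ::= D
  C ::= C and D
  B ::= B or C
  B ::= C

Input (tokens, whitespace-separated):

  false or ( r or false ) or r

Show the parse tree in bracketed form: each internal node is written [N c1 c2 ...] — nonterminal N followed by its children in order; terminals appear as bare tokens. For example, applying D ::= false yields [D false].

[B [B [B [C [D false]]] or [C [D ( [B [B [C [D r]]] or [C [D false]]] )]]] or [C [D r]]]

B
B or C
B or C or C
C or C or C
D or C or C
false or C or C
false or D or C
false or ( B ) or C
false or ( B or C ) or C
false or ( C or C ) or C
false or ( D or C ) or C
false or ( r or C ) or C
false or ( r or D ) or C
false or ( r or false ) or C
false or ( r or false ) or D
false or ( r or false ) or r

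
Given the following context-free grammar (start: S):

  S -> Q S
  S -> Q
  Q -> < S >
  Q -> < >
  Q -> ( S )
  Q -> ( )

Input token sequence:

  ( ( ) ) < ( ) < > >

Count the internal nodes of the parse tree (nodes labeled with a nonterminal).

10

[S [Q ( [S [Q ( )]] )] [S [Q < [S [Q ( )] [S [Q < >]]] >]]]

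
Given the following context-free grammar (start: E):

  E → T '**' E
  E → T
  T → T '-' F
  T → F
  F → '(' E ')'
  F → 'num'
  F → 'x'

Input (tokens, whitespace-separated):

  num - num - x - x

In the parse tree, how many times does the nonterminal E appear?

1

[E [T [T [T [T [F num]] - [F num]] - [F x]] - [F x]]]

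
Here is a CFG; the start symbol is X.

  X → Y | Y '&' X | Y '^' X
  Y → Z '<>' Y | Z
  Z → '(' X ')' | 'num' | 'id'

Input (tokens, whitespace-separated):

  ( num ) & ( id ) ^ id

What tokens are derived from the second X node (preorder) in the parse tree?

num

[X [Y [Z ( [X [Y [Z num]]] )]] & [X [Y [Z ( [X [Y [Z id]]] )]] ^ [X [Y [Z id]]]]]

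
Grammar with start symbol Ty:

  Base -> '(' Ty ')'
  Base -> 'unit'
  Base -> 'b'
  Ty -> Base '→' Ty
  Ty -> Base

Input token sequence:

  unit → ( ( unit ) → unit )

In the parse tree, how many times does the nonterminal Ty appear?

[Ty [Base unit] → [Ty [Base ( [Ty [Base ( [Ty [Base unit]] )] → [Ty [Base unit]]] )]]]

5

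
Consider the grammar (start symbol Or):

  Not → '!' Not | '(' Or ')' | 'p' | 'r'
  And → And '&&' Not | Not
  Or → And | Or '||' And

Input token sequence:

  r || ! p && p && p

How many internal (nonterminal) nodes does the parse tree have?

11

[Or [Or [And [Not r]]] || [And [And [And [Not ! [Not p]]] && [Not p]] && [Not p]]]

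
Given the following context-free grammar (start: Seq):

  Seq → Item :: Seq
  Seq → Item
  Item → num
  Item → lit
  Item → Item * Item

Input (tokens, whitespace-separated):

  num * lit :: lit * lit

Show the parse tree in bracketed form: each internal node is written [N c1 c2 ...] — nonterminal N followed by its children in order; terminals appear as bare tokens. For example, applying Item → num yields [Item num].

Seq
Item :: Seq
Item * Item :: Seq
num * Item :: Seq
num * lit :: Seq
num * lit :: Item
num * lit :: Item * Item
num * lit :: lit * Item
num * lit :: lit * lit

[Seq [Item [Item num] * [Item lit]] :: [Seq [Item [Item lit] * [Item lit]]]]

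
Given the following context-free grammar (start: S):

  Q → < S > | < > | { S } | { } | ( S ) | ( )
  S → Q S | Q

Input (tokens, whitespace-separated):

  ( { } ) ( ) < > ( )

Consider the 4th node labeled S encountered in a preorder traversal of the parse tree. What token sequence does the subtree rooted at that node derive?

[S [Q ( [S [Q { }]] )] [S [Q ( )] [S [Q < >] [S [Q ( )]]]]]

< > ( )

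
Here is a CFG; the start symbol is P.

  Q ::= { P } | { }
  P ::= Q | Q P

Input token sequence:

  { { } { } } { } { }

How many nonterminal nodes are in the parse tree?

10

[P [Q { [P [Q { }] [P [Q { }]]] }] [P [Q { }] [P [Q { }]]]]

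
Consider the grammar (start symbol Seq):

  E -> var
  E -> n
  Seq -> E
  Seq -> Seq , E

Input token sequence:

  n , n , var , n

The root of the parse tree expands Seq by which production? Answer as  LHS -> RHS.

Seq -> Seq , E

[Seq [Seq [Seq [Seq [E n]] , [E n]] , [E var]] , [E n]]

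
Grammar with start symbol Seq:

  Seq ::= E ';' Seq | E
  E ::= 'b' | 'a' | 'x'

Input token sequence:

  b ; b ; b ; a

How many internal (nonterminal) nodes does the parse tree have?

8

[Seq [E b] ; [Seq [E b] ; [Seq [E b] ; [Seq [E a]]]]]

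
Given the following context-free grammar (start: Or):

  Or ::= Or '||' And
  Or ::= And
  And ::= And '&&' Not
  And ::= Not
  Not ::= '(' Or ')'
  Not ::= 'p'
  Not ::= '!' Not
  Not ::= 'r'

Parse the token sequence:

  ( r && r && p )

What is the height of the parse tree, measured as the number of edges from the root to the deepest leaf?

8

[Or [And [Not ( [Or [And [And [And [Not r]] && [Not r]] && [Not p]]] )]]]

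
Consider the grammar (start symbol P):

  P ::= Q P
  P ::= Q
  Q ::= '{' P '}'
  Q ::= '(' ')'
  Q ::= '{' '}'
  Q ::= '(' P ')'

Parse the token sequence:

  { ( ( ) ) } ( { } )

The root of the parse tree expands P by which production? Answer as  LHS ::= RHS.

P ::= Q P

[P [Q { [P [Q ( [P [Q ( )]] )]] }] [P [Q ( [P [Q { }]] )]]]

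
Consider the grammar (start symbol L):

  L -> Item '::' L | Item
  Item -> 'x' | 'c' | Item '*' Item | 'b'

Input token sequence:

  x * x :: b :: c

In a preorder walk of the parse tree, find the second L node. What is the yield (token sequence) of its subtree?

[L [Item [Item x] * [Item x]] :: [L [Item b] :: [L [Item c]]]]

b :: c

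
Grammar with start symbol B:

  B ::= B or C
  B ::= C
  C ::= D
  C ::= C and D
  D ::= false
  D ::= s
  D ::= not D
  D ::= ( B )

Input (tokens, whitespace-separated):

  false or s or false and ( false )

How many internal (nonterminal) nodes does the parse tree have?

[B [B [B [C [D false]]] or [C [D s]]] or [C [C [D false]] and [D ( [B [C [D false]]] )]]]

14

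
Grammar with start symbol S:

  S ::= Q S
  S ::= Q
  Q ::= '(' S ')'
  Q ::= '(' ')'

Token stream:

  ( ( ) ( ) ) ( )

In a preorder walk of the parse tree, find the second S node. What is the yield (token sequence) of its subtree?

[S [Q ( [S [Q ( )] [S [Q ( )]]] )] [S [Q ( )]]]

( ) ( )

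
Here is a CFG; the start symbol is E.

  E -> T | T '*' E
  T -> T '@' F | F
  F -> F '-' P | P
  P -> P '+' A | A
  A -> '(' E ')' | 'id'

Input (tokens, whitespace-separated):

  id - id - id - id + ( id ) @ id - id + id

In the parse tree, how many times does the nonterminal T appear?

3

[E [T [T [F [F [F [F [P [A id]]] - [P [A id]]] - [P [A id]]] - [P [P [A id]] + [A ( [E [T [F [P [A id]]]]] )]]]] @ [F [F [P [A id]]] - [P [P [A id]] + [A id]]]]]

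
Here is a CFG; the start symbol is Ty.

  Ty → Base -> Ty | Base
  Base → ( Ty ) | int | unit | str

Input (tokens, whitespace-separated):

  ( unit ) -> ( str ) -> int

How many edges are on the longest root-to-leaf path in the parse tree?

5

[Ty [Base ( [Ty [Base unit]] )] -> [Ty [Base ( [Ty [Base str]] )] -> [Ty [Base int]]]]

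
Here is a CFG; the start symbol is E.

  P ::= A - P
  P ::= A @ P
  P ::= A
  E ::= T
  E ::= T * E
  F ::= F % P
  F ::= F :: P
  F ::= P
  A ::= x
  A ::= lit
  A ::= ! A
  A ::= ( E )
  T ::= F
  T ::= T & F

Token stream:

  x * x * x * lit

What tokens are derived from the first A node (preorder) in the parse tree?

[E [T [F [P [A x]]]] * [E [T [F [P [A x]]]] * [E [T [F [P [A x]]]] * [E [T [F [P [A lit]]]]]]]]

x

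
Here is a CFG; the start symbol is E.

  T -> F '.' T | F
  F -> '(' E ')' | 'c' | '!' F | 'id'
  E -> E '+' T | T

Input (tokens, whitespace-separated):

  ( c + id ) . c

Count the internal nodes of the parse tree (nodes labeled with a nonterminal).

11

[E [T [F ( [E [E [T [F c]]] + [T [F id]]] )] . [T [F c]]]]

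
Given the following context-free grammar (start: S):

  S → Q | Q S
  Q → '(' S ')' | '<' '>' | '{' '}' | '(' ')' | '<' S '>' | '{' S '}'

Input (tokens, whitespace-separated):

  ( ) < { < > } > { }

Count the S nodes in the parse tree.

[S [Q ( )] [S [Q < [S [Q { [S [Q < >]] }]] >] [S [Q { }]]]]

5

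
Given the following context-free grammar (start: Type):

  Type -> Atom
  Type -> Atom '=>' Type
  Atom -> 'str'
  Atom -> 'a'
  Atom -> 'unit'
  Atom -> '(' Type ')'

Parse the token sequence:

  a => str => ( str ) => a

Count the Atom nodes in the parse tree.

[Type [Atom a] => [Type [Atom str] => [Type [Atom ( [Type [Atom str]] )] => [Type [Atom a]]]]]

5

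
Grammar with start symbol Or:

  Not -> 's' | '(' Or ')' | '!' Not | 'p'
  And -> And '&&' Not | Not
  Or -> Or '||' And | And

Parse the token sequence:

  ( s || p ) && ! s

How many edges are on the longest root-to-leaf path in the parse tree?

8

[Or [And [And [Not ( [Or [Or [And [Not s]]] || [And [Not p]]] )]] && [Not ! [Not s]]]]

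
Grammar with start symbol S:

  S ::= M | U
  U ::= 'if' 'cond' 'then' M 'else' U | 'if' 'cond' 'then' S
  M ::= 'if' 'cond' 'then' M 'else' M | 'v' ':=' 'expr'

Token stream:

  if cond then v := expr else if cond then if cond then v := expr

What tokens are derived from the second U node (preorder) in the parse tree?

[S [U if cond then [M v := expr] else [U if cond then [S [U if cond then [S [M v := expr]]]]]]]

if cond then if cond then v := expr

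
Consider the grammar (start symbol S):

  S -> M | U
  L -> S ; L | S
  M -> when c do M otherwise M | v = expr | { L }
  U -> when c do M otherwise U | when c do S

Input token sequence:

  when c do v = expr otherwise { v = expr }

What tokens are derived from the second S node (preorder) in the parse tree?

[S [M when c do [M v = expr] otherwise [M { [L [S [M v = expr]]] }]]]

v = expr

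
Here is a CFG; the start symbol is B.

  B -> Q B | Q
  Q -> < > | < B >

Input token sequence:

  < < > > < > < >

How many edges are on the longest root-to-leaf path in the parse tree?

[B [Q < [B [Q < >]] >] [B [Q < >] [B [Q < >]]]]

4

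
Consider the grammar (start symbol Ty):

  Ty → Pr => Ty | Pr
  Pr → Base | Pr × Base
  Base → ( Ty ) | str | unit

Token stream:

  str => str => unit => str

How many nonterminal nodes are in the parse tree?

12

[Ty [Pr [Base str]] => [Ty [Pr [Base str]] => [Ty [Pr [Base unit]] => [Ty [Pr [Base str]]]]]]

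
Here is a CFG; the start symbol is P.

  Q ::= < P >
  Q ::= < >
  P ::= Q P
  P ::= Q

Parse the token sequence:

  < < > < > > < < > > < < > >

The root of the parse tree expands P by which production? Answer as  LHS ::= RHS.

[P [Q < [P [Q < >] [P [Q < >]]] >] [P [Q < [P [Q < >]] >] [P [Q < [P [Q < >]] >]]]]

P ::= Q P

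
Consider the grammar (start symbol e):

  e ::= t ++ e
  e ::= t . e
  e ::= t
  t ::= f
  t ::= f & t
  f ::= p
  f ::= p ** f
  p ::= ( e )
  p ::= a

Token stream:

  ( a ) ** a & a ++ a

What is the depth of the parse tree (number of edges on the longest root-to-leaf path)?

8

[e [t [f [p ( [e [t [f [p a]]]] )] ** [f [p a]]] & [t [f [p a]]]] ++ [e [t [f [p a]]]]]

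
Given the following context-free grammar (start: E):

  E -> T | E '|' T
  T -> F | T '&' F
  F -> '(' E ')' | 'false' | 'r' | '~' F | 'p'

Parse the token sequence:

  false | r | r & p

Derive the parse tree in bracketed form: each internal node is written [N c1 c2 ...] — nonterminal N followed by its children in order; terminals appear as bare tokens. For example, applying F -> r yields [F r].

E
E | T
E | T | T
T | T | T
F | T | T
false | T | T
false | F | T
false | r | T
false | r | T & F
false | r | F & F
false | r | r & F
false | r | r & p

[E [E [E [T [F false]]] | [T [F r]]] | [T [T [F r]] & [F p]]]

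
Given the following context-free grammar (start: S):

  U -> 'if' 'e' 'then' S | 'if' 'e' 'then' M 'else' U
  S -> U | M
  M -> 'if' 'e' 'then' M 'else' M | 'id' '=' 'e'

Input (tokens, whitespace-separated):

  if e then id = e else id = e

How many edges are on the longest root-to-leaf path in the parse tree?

3

[S [M if e then [M id = e] else [M id = e]]]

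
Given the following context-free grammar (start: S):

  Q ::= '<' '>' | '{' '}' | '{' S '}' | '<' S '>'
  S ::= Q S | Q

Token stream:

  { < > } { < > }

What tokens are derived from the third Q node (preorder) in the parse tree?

{ < > }

[S [Q { [S [Q < >]] }] [S [Q { [S [Q < >]] }]]]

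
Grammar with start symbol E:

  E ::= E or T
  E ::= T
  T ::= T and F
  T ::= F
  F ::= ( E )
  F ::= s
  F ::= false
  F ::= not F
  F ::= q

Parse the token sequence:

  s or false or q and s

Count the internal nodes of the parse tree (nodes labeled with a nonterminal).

11

[E [E [E [T [F s]]] or [T [F false]]] or [T [T [F q]] and [F s]]]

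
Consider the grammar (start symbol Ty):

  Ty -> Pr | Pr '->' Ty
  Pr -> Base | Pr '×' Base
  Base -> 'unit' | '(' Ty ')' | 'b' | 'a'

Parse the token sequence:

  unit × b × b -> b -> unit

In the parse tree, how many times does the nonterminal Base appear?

[Ty [Pr [Pr [Pr [Base unit]] × [Base b]] × [Base b]] -> [Ty [Pr [Base b]] -> [Ty [Pr [Base unit]]]]]

5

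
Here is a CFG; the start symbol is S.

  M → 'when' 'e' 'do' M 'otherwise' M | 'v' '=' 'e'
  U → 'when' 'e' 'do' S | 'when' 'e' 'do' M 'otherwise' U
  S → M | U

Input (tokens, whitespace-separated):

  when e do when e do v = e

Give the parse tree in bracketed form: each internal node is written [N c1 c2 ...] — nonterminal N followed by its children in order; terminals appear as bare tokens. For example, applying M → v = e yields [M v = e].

S
U
when e do S
when e do U
when e do when e do S
when e do when e do M
when e do when e do v = e

[S [U when e do [S [U when e do [S [M v = e]]]]]]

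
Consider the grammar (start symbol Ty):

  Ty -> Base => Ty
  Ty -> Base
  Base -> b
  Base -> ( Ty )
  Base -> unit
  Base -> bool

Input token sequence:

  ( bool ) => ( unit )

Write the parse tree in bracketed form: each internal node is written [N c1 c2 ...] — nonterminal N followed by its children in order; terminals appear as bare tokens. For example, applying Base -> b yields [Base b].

[Ty [Base ( [Ty [Base bool]] )] => [Ty [Base ( [Ty [Base unit]] )]]]

Ty
Base => Ty
( Ty ) => Ty
( Base ) => Ty
( bool ) => Ty
( bool ) => Base
( bool ) => ( Ty )
( bool ) => ( Base )
( bool ) => ( unit )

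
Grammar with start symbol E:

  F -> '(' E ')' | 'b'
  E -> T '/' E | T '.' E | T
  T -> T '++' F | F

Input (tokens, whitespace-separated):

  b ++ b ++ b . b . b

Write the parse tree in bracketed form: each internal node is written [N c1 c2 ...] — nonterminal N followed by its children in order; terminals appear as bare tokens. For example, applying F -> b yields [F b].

[E [T [T [T [F b]] ++ [F b]] ++ [F b]] . [E [T [F b]] . [E [T [F b]]]]]

E
T . E
T ++ F . E
T ++ F ++ F . E
F ++ F ++ F . E
b ++ F ++ F . E
b ++ b ++ F . E
b ++ b ++ b . E
b ++ b ++ b . T . E
b ++ b ++ b . F . E
b ++ b ++ b . b . E
b ++ b ++ b . b . T
b ++ b ++ b . b . F
b ++ b ++ b . b . b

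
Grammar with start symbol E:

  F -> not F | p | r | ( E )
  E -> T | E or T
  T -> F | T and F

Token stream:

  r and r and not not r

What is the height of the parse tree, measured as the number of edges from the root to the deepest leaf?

5

[E [T [T [T [F r]] and [F r]] and [F not [F not [F r]]]]]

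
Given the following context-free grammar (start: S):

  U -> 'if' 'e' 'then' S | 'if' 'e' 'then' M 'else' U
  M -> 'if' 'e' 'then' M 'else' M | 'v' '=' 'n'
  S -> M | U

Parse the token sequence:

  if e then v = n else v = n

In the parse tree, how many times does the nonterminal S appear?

[S [M if e then [M v = n] else [M v = n]]]

1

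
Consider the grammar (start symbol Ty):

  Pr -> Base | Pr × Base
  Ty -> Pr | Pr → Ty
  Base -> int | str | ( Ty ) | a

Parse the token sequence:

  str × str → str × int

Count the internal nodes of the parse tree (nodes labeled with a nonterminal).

10

[Ty [Pr [Pr [Base str]] × [Base str]] → [Ty [Pr [Pr [Base str]] × [Base int]]]]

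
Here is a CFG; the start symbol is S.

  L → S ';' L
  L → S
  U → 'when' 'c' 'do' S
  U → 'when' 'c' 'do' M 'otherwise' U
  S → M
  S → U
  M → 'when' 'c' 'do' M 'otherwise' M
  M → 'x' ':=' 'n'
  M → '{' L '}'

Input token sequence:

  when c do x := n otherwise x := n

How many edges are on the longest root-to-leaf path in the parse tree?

[S [M when c do [M x := n] otherwise [M x := n]]]

3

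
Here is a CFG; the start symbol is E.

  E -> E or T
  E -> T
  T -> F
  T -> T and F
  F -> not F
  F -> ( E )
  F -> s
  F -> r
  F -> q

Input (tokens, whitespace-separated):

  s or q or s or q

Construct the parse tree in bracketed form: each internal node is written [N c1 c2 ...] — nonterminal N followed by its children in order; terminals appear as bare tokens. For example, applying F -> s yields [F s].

E
E or T
E or T or T
E or T or T or T
T or T or T or T
F or T or T or T
s or T or T or T
s or F or T or T
s or q or T or T
s or q or F or T
s or q or s or T
s or q or s or F
s or q or s or q

[E [E [E [E [T [F s]]] or [T [F q]]] or [T [F s]]] or [T [F q]]]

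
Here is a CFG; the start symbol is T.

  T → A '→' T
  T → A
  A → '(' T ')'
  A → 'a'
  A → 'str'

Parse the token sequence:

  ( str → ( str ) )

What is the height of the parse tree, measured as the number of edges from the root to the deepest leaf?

[T [A ( [T [A str] → [T [A ( [T [A str]] )]]] )]]

7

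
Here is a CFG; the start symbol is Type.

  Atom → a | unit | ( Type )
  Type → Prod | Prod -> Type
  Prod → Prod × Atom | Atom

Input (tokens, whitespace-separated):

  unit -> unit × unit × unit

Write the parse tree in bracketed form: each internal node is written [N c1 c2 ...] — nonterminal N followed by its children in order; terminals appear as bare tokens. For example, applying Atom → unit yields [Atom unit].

Type
Prod -> Type
Atom -> Type
unit -> Type
unit -> Prod
unit -> Prod × Atom
unit -> Prod × Atom × Atom
unit -> Atom × Atom × Atom
unit -> unit × Atom × Atom
unit -> unit × unit × Atom
unit -> unit × unit × unit

[Type [Prod [Atom unit]] -> [Type [Prod [Prod [Prod [Atom unit]] × [Atom unit]] × [Atom unit]]]]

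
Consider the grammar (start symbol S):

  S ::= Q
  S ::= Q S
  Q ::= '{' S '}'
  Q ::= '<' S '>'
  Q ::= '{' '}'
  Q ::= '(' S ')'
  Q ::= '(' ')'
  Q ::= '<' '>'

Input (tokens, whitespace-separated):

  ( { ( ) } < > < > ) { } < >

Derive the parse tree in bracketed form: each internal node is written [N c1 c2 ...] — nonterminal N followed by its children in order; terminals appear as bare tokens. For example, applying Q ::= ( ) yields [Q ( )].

S
Q S
( S ) S
( Q S ) S
( { S } S ) S
( { Q } S ) S
( { ( ) } S ) S
( { ( ) } Q S ) S
( { ( ) } < > S ) S
( { ( ) } < > Q ) S
( { ( ) } < > < > ) S
( { ( ) } < > < > ) Q S
( { ( ) } < > < > ) { } S
( { ( ) } < > < > ) { } Q
( { ( ) } < > < > ) { } < >

[S [Q ( [S [Q { [S [Q ( )]] }] [S [Q < >] [S [Q < >]]]] )] [S [Q { }] [S [Q < >]]]]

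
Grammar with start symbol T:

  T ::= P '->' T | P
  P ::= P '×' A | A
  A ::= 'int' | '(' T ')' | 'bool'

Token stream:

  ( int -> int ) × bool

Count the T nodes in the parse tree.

[T [P [P [A ( [T [P [A int]] -> [T [P [A int]]]] )]] × [A bool]]]

3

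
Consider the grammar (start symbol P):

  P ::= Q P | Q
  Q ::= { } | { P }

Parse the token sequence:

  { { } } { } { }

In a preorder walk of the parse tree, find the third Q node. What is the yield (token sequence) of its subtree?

{ }

[P [Q { [P [Q { }]] }] [P [Q { }] [P [Q { }]]]]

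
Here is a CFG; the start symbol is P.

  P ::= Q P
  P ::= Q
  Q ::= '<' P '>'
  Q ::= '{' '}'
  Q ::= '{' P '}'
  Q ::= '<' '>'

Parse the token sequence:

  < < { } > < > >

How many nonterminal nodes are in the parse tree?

8

[P [Q < [P [Q < [P [Q { }]] >] [P [Q < >]]] >]]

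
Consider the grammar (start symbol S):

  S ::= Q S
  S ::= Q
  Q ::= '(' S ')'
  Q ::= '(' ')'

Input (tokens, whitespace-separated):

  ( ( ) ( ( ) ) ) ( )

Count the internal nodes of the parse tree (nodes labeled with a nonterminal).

[S [Q ( [S [Q ( )] [S [Q ( [S [Q ( )]] )]]] )] [S [Q ( )]]]

10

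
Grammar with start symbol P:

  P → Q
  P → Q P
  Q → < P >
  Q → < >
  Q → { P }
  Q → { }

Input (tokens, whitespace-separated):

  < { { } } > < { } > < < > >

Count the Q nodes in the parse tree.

7

[P [Q < [P [Q { [P [Q { }]] }]] >] [P [Q < [P [Q { }]] >] [P [Q < [P [Q < >]] >]]]]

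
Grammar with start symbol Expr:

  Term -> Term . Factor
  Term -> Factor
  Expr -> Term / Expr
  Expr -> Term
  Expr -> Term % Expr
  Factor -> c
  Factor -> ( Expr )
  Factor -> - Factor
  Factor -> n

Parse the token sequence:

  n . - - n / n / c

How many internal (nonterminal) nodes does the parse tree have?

[Expr [Term [Term [Factor n]] . [Factor - [Factor - [Factor n]]]] / [Expr [Term [Factor n]] / [Expr [Term [Factor c]]]]]

13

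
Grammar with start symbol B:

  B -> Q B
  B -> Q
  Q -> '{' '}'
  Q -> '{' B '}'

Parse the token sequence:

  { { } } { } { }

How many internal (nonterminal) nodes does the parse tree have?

[B [Q { [B [Q { }]] }] [B [Q { }] [B [Q { }]]]]

8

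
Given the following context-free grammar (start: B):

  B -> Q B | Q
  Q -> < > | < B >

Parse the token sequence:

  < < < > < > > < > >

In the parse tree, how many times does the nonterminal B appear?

[B [Q < [B [Q < [B [Q < >] [B [Q < >]]] >] [B [Q < >]]] >]]

5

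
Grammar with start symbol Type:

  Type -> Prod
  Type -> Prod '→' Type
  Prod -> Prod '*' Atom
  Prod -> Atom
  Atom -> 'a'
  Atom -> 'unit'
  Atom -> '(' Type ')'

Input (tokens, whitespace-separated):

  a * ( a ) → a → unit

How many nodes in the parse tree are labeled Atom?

5

[Type [Prod [Prod [Atom a]] * [Atom ( [Type [Prod [Atom a]]] )]] → [Type [Prod [Atom a]] → [Type [Prod [Atom unit]]]]]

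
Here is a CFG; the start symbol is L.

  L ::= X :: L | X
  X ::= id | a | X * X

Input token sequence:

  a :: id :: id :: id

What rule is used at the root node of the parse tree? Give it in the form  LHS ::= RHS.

[L [X a] :: [L [X id] :: [L [X id] :: [L [X id]]]]]

L ::= X :: L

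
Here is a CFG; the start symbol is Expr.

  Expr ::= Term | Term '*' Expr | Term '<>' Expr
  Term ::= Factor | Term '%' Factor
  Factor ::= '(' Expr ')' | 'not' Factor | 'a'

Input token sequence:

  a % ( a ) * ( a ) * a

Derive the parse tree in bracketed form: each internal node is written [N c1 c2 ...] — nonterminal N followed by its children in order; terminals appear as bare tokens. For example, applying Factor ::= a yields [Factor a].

[Expr [Term [Term [Factor a]] % [Factor ( [Expr [Term [Factor a]]] )]] * [Expr [Term [Factor ( [Expr [Term [Factor a]]] )]] * [Expr [Term [Factor a]]]]]

Expr
Term * Expr
Term % Factor * Expr
Factor % Factor * Expr
a % Factor * Expr
a % ( Expr ) * Expr
a % ( Term ) * Expr
a % ( Factor ) * Expr
a % ( a ) * Expr
a % ( a ) * Term * Expr
a % ( a ) * Factor * Expr
a % ( a ) * ( Expr ) * Expr
a % ( a ) * ( Term ) * Expr
a % ( a ) * ( Factor ) * Expr
a % ( a ) * ( a ) * Expr
a % ( a ) * ( a ) * Term
a % ( a ) * ( a ) * Factor
a % ( a ) * ( a ) * a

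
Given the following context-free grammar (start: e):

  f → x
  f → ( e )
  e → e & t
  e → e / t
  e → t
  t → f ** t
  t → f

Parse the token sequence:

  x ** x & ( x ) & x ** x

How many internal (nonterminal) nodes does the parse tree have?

16

[e [e [e [t [f x] ** [t [f x]]]] & [t [f ( [e [t [f x]]] )]]] & [t [f x] ** [t [f x]]]]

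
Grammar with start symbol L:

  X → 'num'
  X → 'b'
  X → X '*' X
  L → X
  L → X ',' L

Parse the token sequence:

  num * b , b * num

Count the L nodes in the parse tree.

[L [X [X num] * [X b]] , [L [X [X b] * [X num]]]]

2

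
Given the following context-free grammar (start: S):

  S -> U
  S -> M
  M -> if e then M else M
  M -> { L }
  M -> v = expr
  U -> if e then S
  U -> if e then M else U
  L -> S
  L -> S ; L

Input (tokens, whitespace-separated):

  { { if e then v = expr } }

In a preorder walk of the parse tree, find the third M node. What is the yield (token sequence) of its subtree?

v = expr

[S [M { [L [S [M { [L [S [U if e then [S [M v = expr]]]]] }]]] }]]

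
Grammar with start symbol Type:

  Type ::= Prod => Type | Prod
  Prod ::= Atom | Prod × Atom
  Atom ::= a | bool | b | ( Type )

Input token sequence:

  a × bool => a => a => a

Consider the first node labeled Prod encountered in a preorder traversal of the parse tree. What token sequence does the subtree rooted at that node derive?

a × bool

[Type [Prod [Prod [Atom a]] × [Atom bool]] => [Type [Prod [Atom a]] => [Type [Prod [Atom a]] => [Type [Prod [Atom a]]]]]]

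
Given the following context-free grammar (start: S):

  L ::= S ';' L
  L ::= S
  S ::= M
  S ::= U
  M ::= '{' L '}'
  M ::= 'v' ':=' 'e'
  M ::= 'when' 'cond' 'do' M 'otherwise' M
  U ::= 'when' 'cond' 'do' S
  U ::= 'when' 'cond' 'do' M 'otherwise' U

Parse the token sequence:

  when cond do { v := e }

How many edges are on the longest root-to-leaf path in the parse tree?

[S [U when cond do [S [M { [L [S [M v := e]]] }]]]]

7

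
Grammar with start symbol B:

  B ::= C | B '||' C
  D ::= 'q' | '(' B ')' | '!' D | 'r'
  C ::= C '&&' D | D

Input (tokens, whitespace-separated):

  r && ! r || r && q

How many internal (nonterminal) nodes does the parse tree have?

11

[B [B [C [C [D r]] && [D ! [D r]]]] || [C [C [D r]] && [D q]]]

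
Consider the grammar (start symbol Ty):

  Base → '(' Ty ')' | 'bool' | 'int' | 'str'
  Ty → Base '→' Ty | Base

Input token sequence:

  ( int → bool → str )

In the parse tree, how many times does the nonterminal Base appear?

[Ty [Base ( [Ty [Base int] → [Ty [Base bool] → [Ty [Base str]]]] )]]

4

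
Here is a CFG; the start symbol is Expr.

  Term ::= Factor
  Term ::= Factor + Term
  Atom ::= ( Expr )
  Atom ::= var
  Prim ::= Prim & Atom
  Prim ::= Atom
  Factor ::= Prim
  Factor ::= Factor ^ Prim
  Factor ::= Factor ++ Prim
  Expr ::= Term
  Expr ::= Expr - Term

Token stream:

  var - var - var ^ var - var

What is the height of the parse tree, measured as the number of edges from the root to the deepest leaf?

8

[Expr [Expr [Expr [Expr [Term [Factor [Prim [Atom var]]]]] - [Term [Factor [Prim [Atom var]]]]] - [Term [Factor [Factor [Prim [Atom var]]] ^ [Prim [Atom var]]]]] - [Term [Factor [Prim [Atom var]]]]]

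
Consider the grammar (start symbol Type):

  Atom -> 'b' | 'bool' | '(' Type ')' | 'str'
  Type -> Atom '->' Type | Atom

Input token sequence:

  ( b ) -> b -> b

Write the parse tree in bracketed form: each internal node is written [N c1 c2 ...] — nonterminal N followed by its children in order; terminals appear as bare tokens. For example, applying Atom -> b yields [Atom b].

[Type [Atom ( [Type [Atom b]] )] -> [Type [Atom b] -> [Type [Atom b]]]]

Type
Atom -> Type
( Type ) -> Type
( Atom ) -> Type
( b ) -> Type
( b ) -> Atom -> Type
( b ) -> b -> Type
( b ) -> b -> Atom
( b ) -> b -> b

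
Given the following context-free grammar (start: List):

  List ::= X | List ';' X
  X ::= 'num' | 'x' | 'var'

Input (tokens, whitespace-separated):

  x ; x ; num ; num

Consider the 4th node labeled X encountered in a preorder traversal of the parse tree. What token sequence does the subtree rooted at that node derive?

[List [List [List [List [X x]] ; [X x]] ; [X num]] ; [X num]]

num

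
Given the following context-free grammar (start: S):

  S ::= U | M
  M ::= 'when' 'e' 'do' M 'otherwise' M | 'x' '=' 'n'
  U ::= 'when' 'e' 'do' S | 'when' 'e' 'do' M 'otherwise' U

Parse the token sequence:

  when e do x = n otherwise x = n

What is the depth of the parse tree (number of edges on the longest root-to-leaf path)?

[S [M when e do [M x = n] otherwise [M x = n]]]

3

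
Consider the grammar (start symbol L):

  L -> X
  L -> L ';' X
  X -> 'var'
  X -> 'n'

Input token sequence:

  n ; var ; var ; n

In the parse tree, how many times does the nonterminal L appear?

4

[L [L [L [L [X n]] ; [X var]] ; [X var]] ; [X n]]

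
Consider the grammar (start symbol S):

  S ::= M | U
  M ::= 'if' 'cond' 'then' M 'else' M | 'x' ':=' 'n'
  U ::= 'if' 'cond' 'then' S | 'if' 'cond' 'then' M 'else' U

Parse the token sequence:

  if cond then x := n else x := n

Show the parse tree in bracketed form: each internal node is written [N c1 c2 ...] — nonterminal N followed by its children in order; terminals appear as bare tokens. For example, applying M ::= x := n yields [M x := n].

S
M
if cond then M else M
if cond then x := n else M
if cond then x := n else x := n

[S [M if cond then [M x := n] else [M x := n]]]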